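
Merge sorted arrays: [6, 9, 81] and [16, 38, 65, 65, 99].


Take 6 from A
Take 9 from A
Take 16 from B
Take 38 from B
Take 65 from B
Take 65 from B
Take 81 from A

Merged: [6, 9, 16, 38, 65, 65, 81, 99]


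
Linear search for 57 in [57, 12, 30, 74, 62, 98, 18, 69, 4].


i=0: 57==57 found!

Found at 0, 1 comps


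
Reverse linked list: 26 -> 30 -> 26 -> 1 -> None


Step 1: curr=26, set curr.next=prev(None) | reversed so far: 26
Step 2: curr=30, set curr.next=prev(26) | reversed so far: 30 -> 26
Step 3: curr=26, set curr.next=prev(30) | reversed so far: 26 -> 30 -> 26
Step 4: curr=1, set curr.next=prev(26) | reversed so far: 1 -> 26 -> 30 -> 26

1 -> 26 -> 30 -> 26 -> None


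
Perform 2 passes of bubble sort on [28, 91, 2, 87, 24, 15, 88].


Initial: [28, 91, 2, 87, 24, 15, 88]
Pass 1: [28, 2, 87, 24, 15, 88, 91] (5 swaps)
Pass 2: [2, 28, 24, 15, 87, 88, 91] (3 swaps)

After 2 passes: [2, 28, 24, 15, 87, 88, 91]


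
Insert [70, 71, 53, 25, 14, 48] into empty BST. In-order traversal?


Insert 70: root
Insert 71: R from 70
Insert 53: L from 70
Insert 25: L from 70 -> L from 53
Insert 14: L from 70 -> L from 53 -> L from 25
Insert 48: L from 70 -> L from 53 -> R from 25

In-order: [14, 25, 48, 53, 70, 71]


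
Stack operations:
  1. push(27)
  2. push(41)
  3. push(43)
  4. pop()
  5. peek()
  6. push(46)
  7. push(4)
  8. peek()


push(27) -> [27]
push(41) -> [27, 41]
push(43) -> [27, 41, 43]
pop()->43, [27, 41]
peek()->41
push(46) -> [27, 41, 46]
push(4) -> [27, 41, 46, 4]
peek()->4

Final stack: [27, 41, 46, 4]


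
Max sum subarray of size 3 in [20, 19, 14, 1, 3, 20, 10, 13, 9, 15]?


[0:3]: 53
[1:4]: 34
[2:5]: 18
[3:6]: 24
[4:7]: 33
[5:8]: 43
[6:9]: 32
[7:10]: 37

Max: 53 at [0:3]


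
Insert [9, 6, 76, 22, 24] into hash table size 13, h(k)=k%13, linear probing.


Insert 9: h=9 -> slot 9
Insert 6: h=6 -> slot 6
Insert 76: h=11 -> slot 11
Insert 22: h=9, 1 probes -> slot 10
Insert 24: h=11, 1 probes -> slot 12

Table: [None, None, None, None, None, None, 6, None, None, 9, 22, 76, 24]


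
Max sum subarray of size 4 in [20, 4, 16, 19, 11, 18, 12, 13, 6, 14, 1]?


[0:4]: 59
[1:5]: 50
[2:6]: 64
[3:7]: 60
[4:8]: 54
[5:9]: 49
[6:10]: 45
[7:11]: 34

Max: 64 at [2:6]


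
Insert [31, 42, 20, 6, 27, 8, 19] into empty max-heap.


Insert 31: [31]
Insert 42: [42, 31]
Insert 20: [42, 31, 20]
Insert 6: [42, 31, 20, 6]
Insert 27: [42, 31, 20, 6, 27]
Insert 8: [42, 31, 20, 6, 27, 8]
Insert 19: [42, 31, 20, 6, 27, 8, 19]

Final heap: [42, 31, 20, 6, 27, 8, 19]


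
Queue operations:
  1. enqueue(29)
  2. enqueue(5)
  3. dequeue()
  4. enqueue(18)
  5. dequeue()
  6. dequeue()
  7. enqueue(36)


enqueue(29) -> [29]
enqueue(5) -> [29, 5]
dequeue()->29, [5]
enqueue(18) -> [5, 18]
dequeue()->5, [18]
dequeue()->18, []
enqueue(36) -> [36]

Final queue: [36]


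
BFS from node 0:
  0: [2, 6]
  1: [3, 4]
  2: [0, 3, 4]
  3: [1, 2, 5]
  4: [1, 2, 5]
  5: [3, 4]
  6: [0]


Visit 0, enqueue [2, 6]
Visit 2, enqueue [3, 4]
Visit 6, enqueue []
Visit 3, enqueue [1, 5]
Visit 4, enqueue []
Visit 1, enqueue []
Visit 5, enqueue []

BFS order: [0, 2, 6, 3, 4, 1, 5]


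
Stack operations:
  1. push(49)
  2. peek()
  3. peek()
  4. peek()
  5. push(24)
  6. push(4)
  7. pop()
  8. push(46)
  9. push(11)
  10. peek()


push(49) -> [49]
peek()->49
peek()->49
peek()->49
push(24) -> [49, 24]
push(4) -> [49, 24, 4]
pop()->4, [49, 24]
push(46) -> [49, 24, 46]
push(11) -> [49, 24, 46, 11]
peek()->11

Final stack: [49, 24, 46, 11]


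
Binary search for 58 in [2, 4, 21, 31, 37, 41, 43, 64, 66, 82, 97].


Step 1: lo=0, hi=10, mid=5, val=41
Step 2: lo=6, hi=10, mid=8, val=66
Step 3: lo=6, hi=7, mid=6, val=43
Step 4: lo=7, hi=7, mid=7, val=64

Not found


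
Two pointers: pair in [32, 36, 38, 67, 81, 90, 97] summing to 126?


lo=0(32)+hi=6(97)=129
lo=0(32)+hi=5(90)=122
lo=1(36)+hi=5(90)=126

Yes: 36+90=126


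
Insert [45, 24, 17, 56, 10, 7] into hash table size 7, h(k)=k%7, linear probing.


Insert 45: h=3 -> slot 3
Insert 24: h=3, 1 probes -> slot 4
Insert 17: h=3, 2 probes -> slot 5
Insert 56: h=0 -> slot 0
Insert 10: h=3, 3 probes -> slot 6
Insert 7: h=0, 1 probes -> slot 1

Table: [56, 7, None, 45, 24, 17, 10]


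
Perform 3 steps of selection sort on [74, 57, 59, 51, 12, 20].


Initial: [74, 57, 59, 51, 12, 20]
Step 1: min=12 at 4
  Swap: [12, 57, 59, 51, 74, 20]
Step 2: min=20 at 5
  Swap: [12, 20, 59, 51, 74, 57]
Step 3: min=51 at 3
  Swap: [12, 20, 51, 59, 74, 57]

After 3 steps: [12, 20, 51, 59, 74, 57]


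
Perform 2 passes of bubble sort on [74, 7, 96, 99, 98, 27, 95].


Initial: [74, 7, 96, 99, 98, 27, 95]
Pass 1: [7, 74, 96, 98, 27, 95, 99] (4 swaps)
Pass 2: [7, 74, 96, 27, 95, 98, 99] (2 swaps)

After 2 passes: [7, 74, 96, 27, 95, 98, 99]


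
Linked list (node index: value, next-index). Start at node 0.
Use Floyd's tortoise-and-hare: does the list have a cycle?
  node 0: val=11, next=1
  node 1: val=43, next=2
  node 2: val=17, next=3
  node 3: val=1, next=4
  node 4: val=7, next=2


Floyd's tortoise (slow, +1) and hare (fast, +2):
  init: slow=0, fast=0
  step 1: slow=1, fast=2
  step 2: slow=2, fast=4
  step 3: slow=3, fast=3
  slow == fast at node 3: cycle detected

Cycle: yes


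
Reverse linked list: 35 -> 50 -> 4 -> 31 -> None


Step 1: curr=35, set curr.next=prev(None) | reversed so far: 35
Step 2: curr=50, set curr.next=prev(35) | reversed so far: 50 -> 35
Step 3: curr=4, set curr.next=prev(50) | reversed so far: 4 -> 50 -> 35
Step 4: curr=31, set curr.next=prev(4) | reversed so far: 31 -> 4 -> 50 -> 35

31 -> 4 -> 50 -> 35 -> None


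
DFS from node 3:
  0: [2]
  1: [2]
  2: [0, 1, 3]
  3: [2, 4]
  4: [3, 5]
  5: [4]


Visit 3, push [4, 2]
Visit 2, push [1, 0]
Visit 0, push []
Visit 1, push []
Visit 4, push [5]
Visit 5, push []

DFS order: [3, 2, 0, 1, 4, 5]


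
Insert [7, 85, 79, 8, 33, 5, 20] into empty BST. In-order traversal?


Insert 7: root
Insert 85: R from 7
Insert 79: R from 7 -> L from 85
Insert 8: R from 7 -> L from 85 -> L from 79
Insert 33: R from 7 -> L from 85 -> L from 79 -> R from 8
Insert 5: L from 7
Insert 20: R from 7 -> L from 85 -> L from 79 -> R from 8 -> L from 33

In-order: [5, 7, 8, 20, 33, 79, 85]


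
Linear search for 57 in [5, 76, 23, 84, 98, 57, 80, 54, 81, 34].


i=0: 5!=57
i=1: 76!=57
i=2: 23!=57
i=3: 84!=57
i=4: 98!=57
i=5: 57==57 found!

Found at 5, 6 comps


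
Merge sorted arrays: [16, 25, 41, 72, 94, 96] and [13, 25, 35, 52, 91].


Take 13 from B
Take 16 from A
Take 25 from A
Take 25 from B
Take 35 from B
Take 41 from A
Take 52 from B
Take 72 from A
Take 91 from B

Merged: [13, 16, 25, 25, 35, 41, 52, 72, 91, 94, 96]


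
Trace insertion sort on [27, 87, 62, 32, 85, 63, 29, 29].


Initial: [27, 87, 62, 32, 85, 63, 29, 29]
Insert 87: [27, 87, 62, 32, 85, 63, 29, 29]
Insert 62: [27, 62, 87, 32, 85, 63, 29, 29]
Insert 32: [27, 32, 62, 87, 85, 63, 29, 29]
Insert 85: [27, 32, 62, 85, 87, 63, 29, 29]
Insert 63: [27, 32, 62, 63, 85, 87, 29, 29]
Insert 29: [27, 29, 32, 62, 63, 85, 87, 29]
Insert 29: [27, 29, 29, 32, 62, 63, 85, 87]

Sorted: [27, 29, 29, 32, 62, 63, 85, 87]


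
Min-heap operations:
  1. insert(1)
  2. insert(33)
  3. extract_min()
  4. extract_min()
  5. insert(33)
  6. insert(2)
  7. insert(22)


insert(1) -> [1]
insert(33) -> [1, 33]
extract_min()->1, [33]
extract_min()->33, []
insert(33) -> [33]
insert(2) -> [2, 33]
insert(22) -> [2, 33, 22]

Final heap: [2, 33, 22]


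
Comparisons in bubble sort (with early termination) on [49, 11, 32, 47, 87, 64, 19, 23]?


Algorithm: bubble sort (with early termination)
Input: [49, 11, 32, 47, 87, 64, 19, 23]
Sorted: [11, 19, 23, 32, 47, 49, 64, 87]

27


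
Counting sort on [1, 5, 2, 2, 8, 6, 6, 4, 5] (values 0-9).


Input: [1, 5, 2, 2, 8, 6, 6, 4, 5]
Counts: [0, 1, 2, 0, 1, 2, 2, 0, 1, 0]

Sorted: [1, 2, 2, 4, 5, 5, 6, 6, 8]


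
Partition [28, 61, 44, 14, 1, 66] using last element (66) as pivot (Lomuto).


Pivot: 66
  28 <= 66: advance i (no swap)
  61 <= 66: advance i (no swap)
  44 <= 66: advance i (no swap)
  14 <= 66: advance i (no swap)
  1 <= 66: advance i (no swap)
Place pivot at 5: [28, 61, 44, 14, 1, 66]

Partitioned: [28, 61, 44, 14, 1, 66]


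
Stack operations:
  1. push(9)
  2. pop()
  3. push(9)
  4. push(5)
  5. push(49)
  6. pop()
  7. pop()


push(9) -> [9]
pop()->9, []
push(9) -> [9]
push(5) -> [9, 5]
push(49) -> [9, 5, 49]
pop()->49, [9, 5]
pop()->5, [9]

Final stack: [9]


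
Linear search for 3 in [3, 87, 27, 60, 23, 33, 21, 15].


i=0: 3==3 found!

Found at 0, 1 comps


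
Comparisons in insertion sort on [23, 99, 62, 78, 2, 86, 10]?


Algorithm: insertion sort
Input: [23, 99, 62, 78, 2, 86, 10]
Sorted: [2, 10, 23, 62, 78, 86, 99]

17


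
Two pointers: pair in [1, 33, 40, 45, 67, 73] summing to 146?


lo=0(1)+hi=5(73)=74
lo=1(33)+hi=5(73)=106
lo=2(40)+hi=5(73)=113
lo=3(45)+hi=5(73)=118
lo=4(67)+hi=5(73)=140

No pair found


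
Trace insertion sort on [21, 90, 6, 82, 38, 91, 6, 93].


Initial: [21, 90, 6, 82, 38, 91, 6, 93]
Insert 90: [21, 90, 6, 82, 38, 91, 6, 93]
Insert 6: [6, 21, 90, 82, 38, 91, 6, 93]
Insert 82: [6, 21, 82, 90, 38, 91, 6, 93]
Insert 38: [6, 21, 38, 82, 90, 91, 6, 93]
Insert 91: [6, 21, 38, 82, 90, 91, 6, 93]
Insert 6: [6, 6, 21, 38, 82, 90, 91, 93]
Insert 93: [6, 6, 21, 38, 82, 90, 91, 93]

Sorted: [6, 6, 21, 38, 82, 90, 91, 93]


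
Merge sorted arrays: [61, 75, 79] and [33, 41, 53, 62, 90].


Take 33 from B
Take 41 from B
Take 53 from B
Take 61 from A
Take 62 from B
Take 75 from A
Take 79 from A

Merged: [33, 41, 53, 61, 62, 75, 79, 90]


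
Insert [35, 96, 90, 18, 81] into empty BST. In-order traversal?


Insert 35: root
Insert 96: R from 35
Insert 90: R from 35 -> L from 96
Insert 18: L from 35
Insert 81: R from 35 -> L from 96 -> L from 90

In-order: [18, 35, 81, 90, 96]


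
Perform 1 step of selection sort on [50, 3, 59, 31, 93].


Initial: [50, 3, 59, 31, 93]
Step 1: min=3 at 1
  Swap: [3, 50, 59, 31, 93]

After 1 step: [3, 50, 59, 31, 93]


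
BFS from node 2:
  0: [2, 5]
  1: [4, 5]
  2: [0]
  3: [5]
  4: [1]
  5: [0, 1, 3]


Visit 2, enqueue [0]
Visit 0, enqueue [5]
Visit 5, enqueue [1, 3]
Visit 1, enqueue [4]
Visit 3, enqueue []
Visit 4, enqueue []

BFS order: [2, 0, 5, 1, 3, 4]


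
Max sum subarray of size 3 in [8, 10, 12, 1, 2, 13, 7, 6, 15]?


[0:3]: 30
[1:4]: 23
[2:5]: 15
[3:6]: 16
[4:7]: 22
[5:8]: 26
[6:9]: 28

Max: 30 at [0:3]


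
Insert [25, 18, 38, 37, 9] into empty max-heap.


Insert 25: [25]
Insert 18: [25, 18]
Insert 38: [38, 18, 25]
Insert 37: [38, 37, 25, 18]
Insert 9: [38, 37, 25, 18, 9]

Final heap: [38, 37, 25, 18, 9]


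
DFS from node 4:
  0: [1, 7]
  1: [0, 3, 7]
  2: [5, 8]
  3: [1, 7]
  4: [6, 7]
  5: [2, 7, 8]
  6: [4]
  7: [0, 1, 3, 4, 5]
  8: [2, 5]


Visit 4, push [7, 6]
Visit 6, push []
Visit 7, push [5, 3, 1, 0]
Visit 0, push [1]
Visit 1, push [3]
Visit 3, push []
Visit 5, push [8, 2]
Visit 2, push [8]
Visit 8, push []

DFS order: [4, 6, 7, 0, 1, 3, 5, 2, 8]


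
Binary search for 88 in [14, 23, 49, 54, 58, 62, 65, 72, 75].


Step 1: lo=0, hi=8, mid=4, val=58
Step 2: lo=5, hi=8, mid=6, val=65
Step 3: lo=7, hi=8, mid=7, val=72
Step 4: lo=8, hi=8, mid=8, val=75

Not found


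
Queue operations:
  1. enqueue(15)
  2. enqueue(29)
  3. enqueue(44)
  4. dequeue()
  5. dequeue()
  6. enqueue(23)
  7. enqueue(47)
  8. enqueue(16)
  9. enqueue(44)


enqueue(15) -> [15]
enqueue(29) -> [15, 29]
enqueue(44) -> [15, 29, 44]
dequeue()->15, [29, 44]
dequeue()->29, [44]
enqueue(23) -> [44, 23]
enqueue(47) -> [44, 23, 47]
enqueue(16) -> [44, 23, 47, 16]
enqueue(44) -> [44, 23, 47, 16, 44]

Final queue: [44, 23, 47, 16, 44]


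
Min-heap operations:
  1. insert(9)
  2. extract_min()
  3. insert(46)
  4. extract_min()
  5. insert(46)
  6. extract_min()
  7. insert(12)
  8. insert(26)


insert(9) -> [9]
extract_min()->9, []
insert(46) -> [46]
extract_min()->46, []
insert(46) -> [46]
extract_min()->46, []
insert(12) -> [12]
insert(26) -> [12, 26]

Final heap: [12, 26]


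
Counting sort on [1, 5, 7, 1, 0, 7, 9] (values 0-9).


Input: [1, 5, 7, 1, 0, 7, 9]
Counts: [1, 2, 0, 0, 0, 1, 0, 2, 0, 1]

Sorted: [0, 1, 1, 5, 7, 7, 9]


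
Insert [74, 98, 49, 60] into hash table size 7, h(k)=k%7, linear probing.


Insert 74: h=4 -> slot 4
Insert 98: h=0 -> slot 0
Insert 49: h=0, 1 probes -> slot 1
Insert 60: h=4, 1 probes -> slot 5

Table: [98, 49, None, None, 74, 60, None]


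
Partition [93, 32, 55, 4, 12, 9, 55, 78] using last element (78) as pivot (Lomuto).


Pivot: 78
  32 <= 78: swap -> [32, 93, 55, 4, 12, 9, 55, 78]
  55 <= 78: swap -> [32, 55, 93, 4, 12, 9, 55, 78]
  4 <= 78: swap -> [32, 55, 4, 93, 12, 9, 55, 78]
  12 <= 78: swap -> [32, 55, 4, 12, 93, 9, 55, 78]
  9 <= 78: swap -> [32, 55, 4, 12, 9, 93, 55, 78]
  55 <= 78: swap -> [32, 55, 4, 12, 9, 55, 93, 78]
Place pivot at 6: [32, 55, 4, 12, 9, 55, 78, 93]

Partitioned: [32, 55, 4, 12, 9, 55, 78, 93]


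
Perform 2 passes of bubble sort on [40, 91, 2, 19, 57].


Initial: [40, 91, 2, 19, 57]
Pass 1: [40, 2, 19, 57, 91] (3 swaps)
Pass 2: [2, 19, 40, 57, 91] (2 swaps)

After 2 passes: [2, 19, 40, 57, 91]


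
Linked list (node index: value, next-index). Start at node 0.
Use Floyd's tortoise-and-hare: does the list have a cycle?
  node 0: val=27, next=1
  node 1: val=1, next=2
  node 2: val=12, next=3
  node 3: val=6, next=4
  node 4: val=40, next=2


Floyd's tortoise (slow, +1) and hare (fast, +2):
  init: slow=0, fast=0
  step 1: slow=1, fast=2
  step 2: slow=2, fast=4
  step 3: slow=3, fast=3
  slow == fast at node 3: cycle detected

Cycle: yes


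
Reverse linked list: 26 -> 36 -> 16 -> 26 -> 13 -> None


Step 1: curr=26, set curr.next=prev(None) | reversed so far: 26
Step 2: curr=36, set curr.next=prev(26) | reversed so far: 36 -> 26
Step 3: curr=16, set curr.next=prev(36) | reversed so far: 16 -> 36 -> 26
Step 4: curr=26, set curr.next=prev(16) | reversed so far: 26 -> 16 -> 36 -> 26
Step 5: curr=13, set curr.next=prev(26) | reversed so far: 13 -> 26 -> 16 -> 36 -> 26

13 -> 26 -> 16 -> 36 -> 26 -> None


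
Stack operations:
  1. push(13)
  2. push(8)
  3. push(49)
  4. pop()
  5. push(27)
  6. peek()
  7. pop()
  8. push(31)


push(13) -> [13]
push(8) -> [13, 8]
push(49) -> [13, 8, 49]
pop()->49, [13, 8]
push(27) -> [13, 8, 27]
peek()->27
pop()->27, [13, 8]
push(31) -> [13, 8, 31]

Final stack: [13, 8, 31]


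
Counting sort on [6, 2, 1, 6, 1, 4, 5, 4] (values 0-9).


Input: [6, 2, 1, 6, 1, 4, 5, 4]
Counts: [0, 2, 1, 0, 2, 1, 2, 0, 0, 0]

Sorted: [1, 1, 2, 4, 4, 5, 6, 6]


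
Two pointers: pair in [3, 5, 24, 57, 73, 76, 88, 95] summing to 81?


lo=0(3)+hi=7(95)=98
lo=0(3)+hi=6(88)=91
lo=0(3)+hi=5(76)=79
lo=1(5)+hi=5(76)=81

Yes: 5+76=81


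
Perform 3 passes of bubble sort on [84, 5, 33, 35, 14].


Initial: [84, 5, 33, 35, 14]
Pass 1: [5, 33, 35, 14, 84] (4 swaps)
Pass 2: [5, 33, 14, 35, 84] (1 swaps)
Pass 3: [5, 14, 33, 35, 84] (1 swaps)

After 3 passes: [5, 14, 33, 35, 84]


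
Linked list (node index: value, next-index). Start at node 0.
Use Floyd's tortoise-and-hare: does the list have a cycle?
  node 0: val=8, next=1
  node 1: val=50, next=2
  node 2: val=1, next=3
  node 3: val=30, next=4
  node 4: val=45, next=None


Floyd's tortoise (slow, +1) and hare (fast, +2):
  init: slow=0, fast=0
  step 1: slow=1, fast=2
  step 2: slow=2, fast=4
  step 3: fast -> None, no cycle

Cycle: no


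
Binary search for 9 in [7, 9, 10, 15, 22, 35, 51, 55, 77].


Step 1: lo=0, hi=8, mid=4, val=22
Step 2: lo=0, hi=3, mid=1, val=9

Found at index 1


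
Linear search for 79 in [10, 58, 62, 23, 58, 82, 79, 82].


i=0: 10!=79
i=1: 58!=79
i=2: 62!=79
i=3: 23!=79
i=4: 58!=79
i=5: 82!=79
i=6: 79==79 found!

Found at 6, 7 comps


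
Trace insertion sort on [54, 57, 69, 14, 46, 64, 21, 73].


Initial: [54, 57, 69, 14, 46, 64, 21, 73]
Insert 57: [54, 57, 69, 14, 46, 64, 21, 73]
Insert 69: [54, 57, 69, 14, 46, 64, 21, 73]
Insert 14: [14, 54, 57, 69, 46, 64, 21, 73]
Insert 46: [14, 46, 54, 57, 69, 64, 21, 73]
Insert 64: [14, 46, 54, 57, 64, 69, 21, 73]
Insert 21: [14, 21, 46, 54, 57, 64, 69, 73]
Insert 73: [14, 21, 46, 54, 57, 64, 69, 73]

Sorted: [14, 21, 46, 54, 57, 64, 69, 73]


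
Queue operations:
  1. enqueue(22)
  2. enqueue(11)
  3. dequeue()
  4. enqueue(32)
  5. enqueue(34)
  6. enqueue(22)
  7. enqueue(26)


enqueue(22) -> [22]
enqueue(11) -> [22, 11]
dequeue()->22, [11]
enqueue(32) -> [11, 32]
enqueue(34) -> [11, 32, 34]
enqueue(22) -> [11, 32, 34, 22]
enqueue(26) -> [11, 32, 34, 22, 26]

Final queue: [11, 32, 34, 22, 26]


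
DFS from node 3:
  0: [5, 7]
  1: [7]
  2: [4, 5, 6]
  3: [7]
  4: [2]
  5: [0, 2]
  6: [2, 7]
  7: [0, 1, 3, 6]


Visit 3, push [7]
Visit 7, push [6, 1, 0]
Visit 0, push [5]
Visit 5, push [2]
Visit 2, push [6, 4]
Visit 4, push []
Visit 6, push []
Visit 1, push []

DFS order: [3, 7, 0, 5, 2, 4, 6, 1]


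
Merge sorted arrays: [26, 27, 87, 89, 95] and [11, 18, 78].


Take 11 from B
Take 18 from B
Take 26 from A
Take 27 from A
Take 78 from B

Merged: [11, 18, 26, 27, 78, 87, 89, 95]


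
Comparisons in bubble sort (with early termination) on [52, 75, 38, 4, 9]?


Algorithm: bubble sort (with early termination)
Input: [52, 75, 38, 4, 9]
Sorted: [4, 9, 38, 52, 75]

10


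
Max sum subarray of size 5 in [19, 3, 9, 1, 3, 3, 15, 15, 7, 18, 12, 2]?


[0:5]: 35
[1:6]: 19
[2:7]: 31
[3:8]: 37
[4:9]: 43
[5:10]: 58
[6:11]: 67
[7:12]: 54

Max: 67 at [6:11]


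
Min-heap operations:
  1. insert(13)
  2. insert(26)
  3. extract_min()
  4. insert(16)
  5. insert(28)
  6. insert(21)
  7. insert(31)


insert(13) -> [13]
insert(26) -> [13, 26]
extract_min()->13, [26]
insert(16) -> [16, 26]
insert(28) -> [16, 26, 28]
insert(21) -> [16, 21, 28, 26]
insert(31) -> [16, 21, 28, 26, 31]

Final heap: [16, 21, 28, 26, 31]


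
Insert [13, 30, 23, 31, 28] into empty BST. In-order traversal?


Insert 13: root
Insert 30: R from 13
Insert 23: R from 13 -> L from 30
Insert 31: R from 13 -> R from 30
Insert 28: R from 13 -> L from 30 -> R from 23

In-order: [13, 23, 28, 30, 31]


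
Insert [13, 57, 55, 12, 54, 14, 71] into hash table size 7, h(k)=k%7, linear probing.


Insert 13: h=6 -> slot 6
Insert 57: h=1 -> slot 1
Insert 55: h=6, 1 probes -> slot 0
Insert 12: h=5 -> slot 5
Insert 54: h=5, 4 probes -> slot 2
Insert 14: h=0, 3 probes -> slot 3
Insert 71: h=1, 3 probes -> slot 4

Table: [55, 57, 54, 14, 71, 12, 13]


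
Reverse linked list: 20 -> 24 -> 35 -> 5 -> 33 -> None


Step 1: curr=20, set curr.next=prev(None) | reversed so far: 20
Step 2: curr=24, set curr.next=prev(20) | reversed so far: 24 -> 20
Step 3: curr=35, set curr.next=prev(24) | reversed so far: 35 -> 24 -> 20
Step 4: curr=5, set curr.next=prev(35) | reversed so far: 5 -> 35 -> 24 -> 20
Step 5: curr=33, set curr.next=prev(5) | reversed so far: 33 -> 5 -> 35 -> 24 -> 20

33 -> 5 -> 35 -> 24 -> 20 -> None


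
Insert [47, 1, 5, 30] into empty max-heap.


Insert 47: [47]
Insert 1: [47, 1]
Insert 5: [47, 1, 5]
Insert 30: [47, 30, 5, 1]

Final heap: [47, 30, 5, 1]


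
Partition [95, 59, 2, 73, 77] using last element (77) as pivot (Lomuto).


Pivot: 77
  59 <= 77: swap -> [59, 95, 2, 73, 77]
  2 <= 77: swap -> [59, 2, 95, 73, 77]
  73 <= 77: swap -> [59, 2, 73, 95, 77]
Place pivot at 3: [59, 2, 73, 77, 95]

Partitioned: [59, 2, 73, 77, 95]


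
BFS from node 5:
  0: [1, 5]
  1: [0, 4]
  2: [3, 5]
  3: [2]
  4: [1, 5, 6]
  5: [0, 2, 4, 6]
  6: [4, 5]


Visit 5, enqueue [0, 2, 4, 6]
Visit 0, enqueue [1]
Visit 2, enqueue [3]
Visit 4, enqueue []
Visit 6, enqueue []
Visit 1, enqueue []
Visit 3, enqueue []

BFS order: [5, 0, 2, 4, 6, 1, 3]


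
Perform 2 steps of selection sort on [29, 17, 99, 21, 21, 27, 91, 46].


Initial: [29, 17, 99, 21, 21, 27, 91, 46]
Step 1: min=17 at 1
  Swap: [17, 29, 99, 21, 21, 27, 91, 46]
Step 2: min=21 at 3
  Swap: [17, 21, 99, 29, 21, 27, 91, 46]

After 2 steps: [17, 21, 99, 29, 21, 27, 91, 46]


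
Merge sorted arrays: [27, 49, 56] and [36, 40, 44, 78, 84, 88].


Take 27 from A
Take 36 from B
Take 40 from B
Take 44 from B
Take 49 from A
Take 56 from A

Merged: [27, 36, 40, 44, 49, 56, 78, 84, 88]


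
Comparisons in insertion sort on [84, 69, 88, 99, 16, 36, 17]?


Algorithm: insertion sort
Input: [84, 69, 88, 99, 16, 36, 17]
Sorted: [16, 17, 36, 69, 84, 88, 99]

18


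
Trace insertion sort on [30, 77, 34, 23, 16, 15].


Initial: [30, 77, 34, 23, 16, 15]
Insert 77: [30, 77, 34, 23, 16, 15]
Insert 34: [30, 34, 77, 23, 16, 15]
Insert 23: [23, 30, 34, 77, 16, 15]
Insert 16: [16, 23, 30, 34, 77, 15]
Insert 15: [15, 16, 23, 30, 34, 77]

Sorted: [15, 16, 23, 30, 34, 77]


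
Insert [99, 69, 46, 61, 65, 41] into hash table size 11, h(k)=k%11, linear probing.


Insert 99: h=0 -> slot 0
Insert 69: h=3 -> slot 3
Insert 46: h=2 -> slot 2
Insert 61: h=6 -> slot 6
Insert 65: h=10 -> slot 10
Insert 41: h=8 -> slot 8

Table: [99, None, 46, 69, None, None, 61, None, 41, None, 65]


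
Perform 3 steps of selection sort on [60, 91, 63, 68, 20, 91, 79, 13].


Initial: [60, 91, 63, 68, 20, 91, 79, 13]
Step 1: min=13 at 7
  Swap: [13, 91, 63, 68, 20, 91, 79, 60]
Step 2: min=20 at 4
  Swap: [13, 20, 63, 68, 91, 91, 79, 60]
Step 3: min=60 at 7
  Swap: [13, 20, 60, 68, 91, 91, 79, 63]

After 3 steps: [13, 20, 60, 68, 91, 91, 79, 63]


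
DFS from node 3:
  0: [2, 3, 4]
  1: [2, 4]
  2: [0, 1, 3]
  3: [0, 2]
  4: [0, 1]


Visit 3, push [2, 0]
Visit 0, push [4, 2]
Visit 2, push [1]
Visit 1, push [4]
Visit 4, push []

DFS order: [3, 0, 2, 1, 4]


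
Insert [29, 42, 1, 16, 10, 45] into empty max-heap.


Insert 29: [29]
Insert 42: [42, 29]
Insert 1: [42, 29, 1]
Insert 16: [42, 29, 1, 16]
Insert 10: [42, 29, 1, 16, 10]
Insert 45: [45, 29, 42, 16, 10, 1]

Final heap: [45, 29, 42, 16, 10, 1]


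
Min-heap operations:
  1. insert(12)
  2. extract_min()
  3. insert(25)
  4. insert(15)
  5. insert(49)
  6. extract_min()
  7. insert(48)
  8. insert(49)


insert(12) -> [12]
extract_min()->12, []
insert(25) -> [25]
insert(15) -> [15, 25]
insert(49) -> [15, 25, 49]
extract_min()->15, [25, 49]
insert(48) -> [25, 49, 48]
insert(49) -> [25, 49, 48, 49]

Final heap: [25, 49, 48, 49]


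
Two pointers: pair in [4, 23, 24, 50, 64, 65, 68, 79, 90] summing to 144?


lo=0(4)+hi=8(90)=94
lo=1(23)+hi=8(90)=113
lo=2(24)+hi=8(90)=114
lo=3(50)+hi=8(90)=140
lo=4(64)+hi=8(90)=154
lo=4(64)+hi=7(79)=143
lo=5(65)+hi=7(79)=144

Yes: 65+79=144


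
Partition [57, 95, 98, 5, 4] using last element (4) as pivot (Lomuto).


Pivot: 4
Place pivot at 0: [4, 95, 98, 5, 57]

Partitioned: [4, 95, 98, 5, 57]


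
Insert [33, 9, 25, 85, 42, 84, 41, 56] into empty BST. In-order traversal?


Insert 33: root
Insert 9: L from 33
Insert 25: L from 33 -> R from 9
Insert 85: R from 33
Insert 42: R from 33 -> L from 85
Insert 84: R from 33 -> L from 85 -> R from 42
Insert 41: R from 33 -> L from 85 -> L from 42
Insert 56: R from 33 -> L from 85 -> R from 42 -> L from 84

In-order: [9, 25, 33, 41, 42, 56, 84, 85]


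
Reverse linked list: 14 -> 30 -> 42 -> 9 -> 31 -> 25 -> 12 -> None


Step 1: curr=14, set curr.next=prev(None) | reversed so far: 14
Step 2: curr=30, set curr.next=prev(14) | reversed so far: 30 -> 14
Step 3: curr=42, set curr.next=prev(30) | reversed so far: 42 -> 30 -> 14
Step 4: curr=9, set curr.next=prev(42) | reversed so far: 9 -> 42 -> 30 -> 14
Step 5: curr=31, set curr.next=prev(9) | reversed so far: 31 -> 9 -> 42 -> 30 -> 14
Step 6: curr=25, set curr.next=prev(31) | reversed so far: 25 -> 31 -> 9 -> 42 -> 30 -> 14
Step 7: curr=12, set curr.next=prev(25) | reversed so far: 12 -> 25 -> 31 -> 9 -> 42 -> 30 -> 14

12 -> 25 -> 31 -> 9 -> 42 -> 30 -> 14 -> None


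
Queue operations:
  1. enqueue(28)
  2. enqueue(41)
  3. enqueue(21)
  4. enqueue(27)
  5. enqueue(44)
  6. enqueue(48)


enqueue(28) -> [28]
enqueue(41) -> [28, 41]
enqueue(21) -> [28, 41, 21]
enqueue(27) -> [28, 41, 21, 27]
enqueue(44) -> [28, 41, 21, 27, 44]
enqueue(48) -> [28, 41, 21, 27, 44, 48]

Final queue: [28, 41, 21, 27, 44, 48]


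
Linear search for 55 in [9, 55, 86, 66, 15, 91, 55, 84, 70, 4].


i=0: 9!=55
i=1: 55==55 found!

Found at 1, 2 comps


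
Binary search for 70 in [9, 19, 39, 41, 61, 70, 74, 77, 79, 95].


Step 1: lo=0, hi=9, mid=4, val=61
Step 2: lo=5, hi=9, mid=7, val=77
Step 3: lo=5, hi=6, mid=5, val=70

Found at index 5


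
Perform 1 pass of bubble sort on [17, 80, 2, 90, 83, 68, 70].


Initial: [17, 80, 2, 90, 83, 68, 70]
Pass 1: [17, 2, 80, 83, 68, 70, 90] (4 swaps)

After 1 pass: [17, 2, 80, 83, 68, 70, 90]


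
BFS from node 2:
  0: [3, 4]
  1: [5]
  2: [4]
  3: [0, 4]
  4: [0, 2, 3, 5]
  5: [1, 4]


Visit 2, enqueue [4]
Visit 4, enqueue [0, 3, 5]
Visit 0, enqueue []
Visit 3, enqueue []
Visit 5, enqueue [1]
Visit 1, enqueue []

BFS order: [2, 4, 0, 3, 5, 1]


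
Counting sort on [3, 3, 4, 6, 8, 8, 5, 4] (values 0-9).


Input: [3, 3, 4, 6, 8, 8, 5, 4]
Counts: [0, 0, 0, 2, 2, 1, 1, 0, 2, 0]

Sorted: [3, 3, 4, 4, 5, 6, 8, 8]


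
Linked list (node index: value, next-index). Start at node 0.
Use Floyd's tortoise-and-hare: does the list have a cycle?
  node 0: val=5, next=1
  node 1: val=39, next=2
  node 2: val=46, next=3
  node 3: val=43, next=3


Floyd's tortoise (slow, +1) and hare (fast, +2):
  init: slow=0, fast=0
  step 1: slow=1, fast=2
  step 2: slow=2, fast=3
  step 3: slow=3, fast=3
  slow == fast at node 3: cycle detected

Cycle: yes


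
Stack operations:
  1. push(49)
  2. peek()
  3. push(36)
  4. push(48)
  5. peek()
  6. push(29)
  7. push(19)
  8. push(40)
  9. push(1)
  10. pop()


push(49) -> [49]
peek()->49
push(36) -> [49, 36]
push(48) -> [49, 36, 48]
peek()->48
push(29) -> [49, 36, 48, 29]
push(19) -> [49, 36, 48, 29, 19]
push(40) -> [49, 36, 48, 29, 19, 40]
push(1) -> [49, 36, 48, 29, 19, 40, 1]
pop()->1, [49, 36, 48, 29, 19, 40]

Final stack: [49, 36, 48, 29, 19, 40]


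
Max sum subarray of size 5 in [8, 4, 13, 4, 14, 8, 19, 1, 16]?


[0:5]: 43
[1:6]: 43
[2:7]: 58
[3:8]: 46
[4:9]: 58

Max: 58 at [2:7]


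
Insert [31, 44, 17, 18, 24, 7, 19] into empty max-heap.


Insert 31: [31]
Insert 44: [44, 31]
Insert 17: [44, 31, 17]
Insert 18: [44, 31, 17, 18]
Insert 24: [44, 31, 17, 18, 24]
Insert 7: [44, 31, 17, 18, 24, 7]
Insert 19: [44, 31, 19, 18, 24, 7, 17]

Final heap: [44, 31, 19, 18, 24, 7, 17]


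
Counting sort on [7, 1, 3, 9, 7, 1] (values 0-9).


Input: [7, 1, 3, 9, 7, 1]
Counts: [0, 2, 0, 1, 0, 0, 0, 2, 0, 1]

Sorted: [1, 1, 3, 7, 7, 9]


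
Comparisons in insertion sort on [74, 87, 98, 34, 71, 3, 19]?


Algorithm: insertion sort
Input: [74, 87, 98, 34, 71, 3, 19]
Sorted: [3, 19, 34, 71, 74, 87, 98]

20


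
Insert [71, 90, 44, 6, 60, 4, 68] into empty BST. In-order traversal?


Insert 71: root
Insert 90: R from 71
Insert 44: L from 71
Insert 6: L from 71 -> L from 44
Insert 60: L from 71 -> R from 44
Insert 4: L from 71 -> L from 44 -> L from 6
Insert 68: L from 71 -> R from 44 -> R from 60

In-order: [4, 6, 44, 60, 68, 71, 90]


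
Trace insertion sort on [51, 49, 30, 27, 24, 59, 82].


Initial: [51, 49, 30, 27, 24, 59, 82]
Insert 49: [49, 51, 30, 27, 24, 59, 82]
Insert 30: [30, 49, 51, 27, 24, 59, 82]
Insert 27: [27, 30, 49, 51, 24, 59, 82]
Insert 24: [24, 27, 30, 49, 51, 59, 82]
Insert 59: [24, 27, 30, 49, 51, 59, 82]
Insert 82: [24, 27, 30, 49, 51, 59, 82]

Sorted: [24, 27, 30, 49, 51, 59, 82]


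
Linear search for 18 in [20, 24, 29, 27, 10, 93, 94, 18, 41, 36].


i=0: 20!=18
i=1: 24!=18
i=2: 29!=18
i=3: 27!=18
i=4: 10!=18
i=5: 93!=18
i=6: 94!=18
i=7: 18==18 found!

Found at 7, 8 comps


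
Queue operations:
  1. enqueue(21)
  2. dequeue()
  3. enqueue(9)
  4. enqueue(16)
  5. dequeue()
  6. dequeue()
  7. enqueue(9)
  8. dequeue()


enqueue(21) -> [21]
dequeue()->21, []
enqueue(9) -> [9]
enqueue(16) -> [9, 16]
dequeue()->9, [16]
dequeue()->16, []
enqueue(9) -> [9]
dequeue()->9, []

Final queue: []


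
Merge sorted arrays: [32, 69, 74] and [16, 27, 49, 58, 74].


Take 16 from B
Take 27 from B
Take 32 from A
Take 49 from B
Take 58 from B
Take 69 from A
Take 74 from A

Merged: [16, 27, 32, 49, 58, 69, 74, 74]


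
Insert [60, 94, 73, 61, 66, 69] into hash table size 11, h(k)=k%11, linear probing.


Insert 60: h=5 -> slot 5
Insert 94: h=6 -> slot 6
Insert 73: h=7 -> slot 7
Insert 61: h=6, 2 probes -> slot 8
Insert 66: h=0 -> slot 0
Insert 69: h=3 -> slot 3

Table: [66, None, None, 69, None, 60, 94, 73, 61, None, None]


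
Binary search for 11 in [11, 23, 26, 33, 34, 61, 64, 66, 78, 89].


Step 1: lo=0, hi=9, mid=4, val=34
Step 2: lo=0, hi=3, mid=1, val=23
Step 3: lo=0, hi=0, mid=0, val=11

Found at index 0


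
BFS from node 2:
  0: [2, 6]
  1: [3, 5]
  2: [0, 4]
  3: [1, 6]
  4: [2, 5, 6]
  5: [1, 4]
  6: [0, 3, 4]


Visit 2, enqueue [0, 4]
Visit 0, enqueue [6]
Visit 4, enqueue [5]
Visit 6, enqueue [3]
Visit 5, enqueue [1]
Visit 3, enqueue []
Visit 1, enqueue []

BFS order: [2, 0, 4, 6, 5, 3, 1]


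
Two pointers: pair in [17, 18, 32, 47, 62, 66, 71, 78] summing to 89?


lo=0(17)+hi=7(78)=95
lo=0(17)+hi=6(71)=88
lo=1(18)+hi=6(71)=89

Yes: 18+71=89


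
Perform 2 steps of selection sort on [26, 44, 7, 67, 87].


Initial: [26, 44, 7, 67, 87]
Step 1: min=7 at 2
  Swap: [7, 44, 26, 67, 87]
Step 2: min=26 at 2
  Swap: [7, 26, 44, 67, 87]

After 2 steps: [7, 26, 44, 67, 87]


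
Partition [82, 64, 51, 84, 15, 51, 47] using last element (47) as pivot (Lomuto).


Pivot: 47
  15 <= 47: swap -> [15, 64, 51, 84, 82, 51, 47]
Place pivot at 1: [15, 47, 51, 84, 82, 51, 64]

Partitioned: [15, 47, 51, 84, 82, 51, 64]


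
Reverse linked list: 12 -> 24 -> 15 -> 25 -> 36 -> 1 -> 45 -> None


Step 1: curr=12, set curr.next=prev(None) | reversed so far: 12
Step 2: curr=24, set curr.next=prev(12) | reversed so far: 24 -> 12
Step 3: curr=15, set curr.next=prev(24) | reversed so far: 15 -> 24 -> 12
Step 4: curr=25, set curr.next=prev(15) | reversed so far: 25 -> 15 -> 24 -> 12
Step 5: curr=36, set curr.next=prev(25) | reversed so far: 36 -> 25 -> 15 -> 24 -> 12
Step 6: curr=1, set curr.next=prev(36) | reversed so far: 1 -> 36 -> 25 -> 15 -> 24 -> 12
Step 7: curr=45, set curr.next=prev(1) | reversed so far: 45 -> 1 -> 36 -> 25 -> 15 -> 24 -> 12

45 -> 1 -> 36 -> 25 -> 15 -> 24 -> 12 -> None


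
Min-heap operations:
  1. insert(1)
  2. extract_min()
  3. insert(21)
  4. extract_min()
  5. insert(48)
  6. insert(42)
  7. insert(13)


insert(1) -> [1]
extract_min()->1, []
insert(21) -> [21]
extract_min()->21, []
insert(48) -> [48]
insert(42) -> [42, 48]
insert(13) -> [13, 48, 42]

Final heap: [13, 48, 42]


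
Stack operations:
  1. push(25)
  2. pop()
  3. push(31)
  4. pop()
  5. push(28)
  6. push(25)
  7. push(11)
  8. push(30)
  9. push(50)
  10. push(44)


push(25) -> [25]
pop()->25, []
push(31) -> [31]
pop()->31, []
push(28) -> [28]
push(25) -> [28, 25]
push(11) -> [28, 25, 11]
push(30) -> [28, 25, 11, 30]
push(50) -> [28, 25, 11, 30, 50]
push(44) -> [28, 25, 11, 30, 50, 44]

Final stack: [28, 25, 11, 30, 50, 44]


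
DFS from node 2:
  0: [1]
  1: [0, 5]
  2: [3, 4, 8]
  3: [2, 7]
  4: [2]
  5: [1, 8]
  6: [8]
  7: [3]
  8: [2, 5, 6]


Visit 2, push [8, 4, 3]
Visit 3, push [7]
Visit 7, push []
Visit 4, push []
Visit 8, push [6, 5]
Visit 5, push [1]
Visit 1, push [0]
Visit 0, push []
Visit 6, push []

DFS order: [2, 3, 7, 4, 8, 5, 1, 0, 6]


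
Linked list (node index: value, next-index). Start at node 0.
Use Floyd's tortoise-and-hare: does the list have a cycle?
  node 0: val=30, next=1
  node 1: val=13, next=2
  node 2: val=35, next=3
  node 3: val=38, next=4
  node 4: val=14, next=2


Floyd's tortoise (slow, +1) and hare (fast, +2):
  init: slow=0, fast=0
  step 1: slow=1, fast=2
  step 2: slow=2, fast=4
  step 3: slow=3, fast=3
  slow == fast at node 3: cycle detected

Cycle: yes


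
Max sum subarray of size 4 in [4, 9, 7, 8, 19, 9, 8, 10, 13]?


[0:4]: 28
[1:5]: 43
[2:6]: 43
[3:7]: 44
[4:8]: 46
[5:9]: 40

Max: 46 at [4:8]


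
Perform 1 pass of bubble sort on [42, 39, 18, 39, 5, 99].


Initial: [42, 39, 18, 39, 5, 99]
Pass 1: [39, 18, 39, 5, 42, 99] (4 swaps)

After 1 pass: [39, 18, 39, 5, 42, 99]


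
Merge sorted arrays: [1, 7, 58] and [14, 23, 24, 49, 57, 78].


Take 1 from A
Take 7 from A
Take 14 from B
Take 23 from B
Take 24 from B
Take 49 from B
Take 57 from B
Take 58 from A

Merged: [1, 7, 14, 23, 24, 49, 57, 58, 78]


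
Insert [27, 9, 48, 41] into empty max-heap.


Insert 27: [27]
Insert 9: [27, 9]
Insert 48: [48, 9, 27]
Insert 41: [48, 41, 27, 9]

Final heap: [48, 41, 27, 9]


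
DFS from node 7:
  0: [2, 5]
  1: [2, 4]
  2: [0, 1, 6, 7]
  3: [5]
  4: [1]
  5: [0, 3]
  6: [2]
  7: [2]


Visit 7, push [2]
Visit 2, push [6, 1, 0]
Visit 0, push [5]
Visit 5, push [3]
Visit 3, push []
Visit 1, push [4]
Visit 4, push []
Visit 6, push []

DFS order: [7, 2, 0, 5, 3, 1, 4, 6]


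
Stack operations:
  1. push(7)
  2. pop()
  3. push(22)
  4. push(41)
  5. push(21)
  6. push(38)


push(7) -> [7]
pop()->7, []
push(22) -> [22]
push(41) -> [22, 41]
push(21) -> [22, 41, 21]
push(38) -> [22, 41, 21, 38]

Final stack: [22, 41, 21, 38]


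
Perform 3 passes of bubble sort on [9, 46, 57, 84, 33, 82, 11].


Initial: [9, 46, 57, 84, 33, 82, 11]
Pass 1: [9, 46, 57, 33, 82, 11, 84] (3 swaps)
Pass 2: [9, 46, 33, 57, 11, 82, 84] (2 swaps)
Pass 3: [9, 33, 46, 11, 57, 82, 84] (2 swaps)

After 3 passes: [9, 33, 46, 11, 57, 82, 84]


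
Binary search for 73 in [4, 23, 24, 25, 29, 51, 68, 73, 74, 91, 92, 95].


Step 1: lo=0, hi=11, mid=5, val=51
Step 2: lo=6, hi=11, mid=8, val=74
Step 3: lo=6, hi=7, mid=6, val=68
Step 4: lo=7, hi=7, mid=7, val=73

Found at index 7


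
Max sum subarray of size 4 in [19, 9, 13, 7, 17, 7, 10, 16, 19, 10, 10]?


[0:4]: 48
[1:5]: 46
[2:6]: 44
[3:7]: 41
[4:8]: 50
[5:9]: 52
[6:10]: 55
[7:11]: 55

Max: 55 at [6:10]


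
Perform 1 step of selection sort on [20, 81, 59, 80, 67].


Initial: [20, 81, 59, 80, 67]
Step 1: min=20 at 0
  Swap: [20, 81, 59, 80, 67]

After 1 step: [20, 81, 59, 80, 67]


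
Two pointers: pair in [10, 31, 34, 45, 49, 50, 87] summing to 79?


lo=0(10)+hi=6(87)=97
lo=0(10)+hi=5(50)=60
lo=1(31)+hi=5(50)=81
lo=1(31)+hi=4(49)=80
lo=1(31)+hi=3(45)=76
lo=2(34)+hi=3(45)=79

Yes: 34+45=79


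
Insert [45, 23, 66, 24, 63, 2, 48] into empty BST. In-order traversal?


Insert 45: root
Insert 23: L from 45
Insert 66: R from 45
Insert 24: L from 45 -> R from 23
Insert 63: R from 45 -> L from 66
Insert 2: L from 45 -> L from 23
Insert 48: R from 45 -> L from 66 -> L from 63

In-order: [2, 23, 24, 45, 48, 63, 66]


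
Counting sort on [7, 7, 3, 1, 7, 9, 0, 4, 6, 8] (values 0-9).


Input: [7, 7, 3, 1, 7, 9, 0, 4, 6, 8]
Counts: [1, 1, 0, 1, 1, 0, 1, 3, 1, 1]

Sorted: [0, 1, 3, 4, 6, 7, 7, 7, 8, 9]


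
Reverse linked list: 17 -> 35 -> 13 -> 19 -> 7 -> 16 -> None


Step 1: curr=17, set curr.next=prev(None) | reversed so far: 17
Step 2: curr=35, set curr.next=prev(17) | reversed so far: 35 -> 17
Step 3: curr=13, set curr.next=prev(35) | reversed so far: 13 -> 35 -> 17
Step 4: curr=19, set curr.next=prev(13) | reversed so far: 19 -> 13 -> 35 -> 17
Step 5: curr=7, set curr.next=prev(19) | reversed so far: 7 -> 19 -> 13 -> 35 -> 17
Step 6: curr=16, set curr.next=prev(7) | reversed so far: 16 -> 7 -> 19 -> 13 -> 35 -> 17

16 -> 7 -> 19 -> 13 -> 35 -> 17 -> None


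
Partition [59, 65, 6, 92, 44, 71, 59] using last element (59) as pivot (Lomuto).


Pivot: 59
  59 <= 59: advance i (no swap)
  6 <= 59: swap -> [59, 6, 65, 92, 44, 71, 59]
  44 <= 59: swap -> [59, 6, 44, 92, 65, 71, 59]
Place pivot at 3: [59, 6, 44, 59, 65, 71, 92]

Partitioned: [59, 6, 44, 59, 65, 71, 92]


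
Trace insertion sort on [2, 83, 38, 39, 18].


Initial: [2, 83, 38, 39, 18]
Insert 83: [2, 83, 38, 39, 18]
Insert 38: [2, 38, 83, 39, 18]
Insert 39: [2, 38, 39, 83, 18]
Insert 18: [2, 18, 38, 39, 83]

Sorted: [2, 18, 38, 39, 83]


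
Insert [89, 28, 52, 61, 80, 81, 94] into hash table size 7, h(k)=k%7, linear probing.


Insert 89: h=5 -> slot 5
Insert 28: h=0 -> slot 0
Insert 52: h=3 -> slot 3
Insert 61: h=5, 1 probes -> slot 6
Insert 80: h=3, 1 probes -> slot 4
Insert 81: h=4, 4 probes -> slot 1
Insert 94: h=3, 6 probes -> slot 2

Table: [28, 81, 94, 52, 80, 89, 61]


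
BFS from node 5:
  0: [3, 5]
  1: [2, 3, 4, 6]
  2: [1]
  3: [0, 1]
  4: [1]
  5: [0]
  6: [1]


Visit 5, enqueue [0]
Visit 0, enqueue [3]
Visit 3, enqueue [1]
Visit 1, enqueue [2, 4, 6]
Visit 2, enqueue []
Visit 4, enqueue []
Visit 6, enqueue []

BFS order: [5, 0, 3, 1, 2, 4, 6]


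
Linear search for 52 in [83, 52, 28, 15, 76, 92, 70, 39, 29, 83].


i=0: 83!=52
i=1: 52==52 found!

Found at 1, 2 comps


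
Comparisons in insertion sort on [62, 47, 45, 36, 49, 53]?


Algorithm: insertion sort
Input: [62, 47, 45, 36, 49, 53]
Sorted: [36, 45, 47, 49, 53, 62]

10


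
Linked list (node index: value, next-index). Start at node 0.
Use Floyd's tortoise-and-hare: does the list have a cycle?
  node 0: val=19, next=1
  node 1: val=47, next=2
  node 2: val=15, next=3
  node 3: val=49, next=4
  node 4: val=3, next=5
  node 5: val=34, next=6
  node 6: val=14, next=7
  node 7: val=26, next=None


Floyd's tortoise (slow, +1) and hare (fast, +2):
  init: slow=0, fast=0
  step 1: slow=1, fast=2
  step 2: slow=2, fast=4
  step 3: slow=3, fast=6
  step 4: fast 6->7->None, no cycle

Cycle: no


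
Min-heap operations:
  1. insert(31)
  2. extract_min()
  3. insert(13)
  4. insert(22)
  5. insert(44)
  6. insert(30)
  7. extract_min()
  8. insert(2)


insert(31) -> [31]
extract_min()->31, []
insert(13) -> [13]
insert(22) -> [13, 22]
insert(44) -> [13, 22, 44]
insert(30) -> [13, 22, 44, 30]
extract_min()->13, [22, 30, 44]
insert(2) -> [2, 22, 44, 30]

Final heap: [2, 22, 44, 30]


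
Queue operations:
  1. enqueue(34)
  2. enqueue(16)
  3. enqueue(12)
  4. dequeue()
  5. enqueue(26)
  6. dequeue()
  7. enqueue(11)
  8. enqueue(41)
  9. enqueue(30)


enqueue(34) -> [34]
enqueue(16) -> [34, 16]
enqueue(12) -> [34, 16, 12]
dequeue()->34, [16, 12]
enqueue(26) -> [16, 12, 26]
dequeue()->16, [12, 26]
enqueue(11) -> [12, 26, 11]
enqueue(41) -> [12, 26, 11, 41]
enqueue(30) -> [12, 26, 11, 41, 30]

Final queue: [12, 26, 11, 41, 30]


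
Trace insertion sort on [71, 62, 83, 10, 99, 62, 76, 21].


Initial: [71, 62, 83, 10, 99, 62, 76, 21]
Insert 62: [62, 71, 83, 10, 99, 62, 76, 21]
Insert 83: [62, 71, 83, 10, 99, 62, 76, 21]
Insert 10: [10, 62, 71, 83, 99, 62, 76, 21]
Insert 99: [10, 62, 71, 83, 99, 62, 76, 21]
Insert 62: [10, 62, 62, 71, 83, 99, 76, 21]
Insert 76: [10, 62, 62, 71, 76, 83, 99, 21]
Insert 21: [10, 21, 62, 62, 71, 76, 83, 99]

Sorted: [10, 21, 62, 62, 71, 76, 83, 99]


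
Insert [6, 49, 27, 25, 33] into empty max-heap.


Insert 6: [6]
Insert 49: [49, 6]
Insert 27: [49, 6, 27]
Insert 25: [49, 25, 27, 6]
Insert 33: [49, 33, 27, 6, 25]

Final heap: [49, 33, 27, 6, 25]


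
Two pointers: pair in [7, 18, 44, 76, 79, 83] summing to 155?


lo=0(7)+hi=5(83)=90
lo=1(18)+hi=5(83)=101
lo=2(44)+hi=5(83)=127
lo=3(76)+hi=5(83)=159
lo=3(76)+hi=4(79)=155

Yes: 76+79=155


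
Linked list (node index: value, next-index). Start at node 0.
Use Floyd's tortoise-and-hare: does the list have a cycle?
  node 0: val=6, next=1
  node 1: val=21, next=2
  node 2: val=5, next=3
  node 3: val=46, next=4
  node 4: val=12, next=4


Floyd's tortoise (slow, +1) and hare (fast, +2):
  init: slow=0, fast=0
  step 1: slow=1, fast=2
  step 2: slow=2, fast=4
  step 3: slow=3, fast=4
  step 4: slow=4, fast=4
  slow == fast at node 4: cycle detected

Cycle: yes


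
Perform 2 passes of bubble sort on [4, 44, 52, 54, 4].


Initial: [4, 44, 52, 54, 4]
Pass 1: [4, 44, 52, 4, 54] (1 swaps)
Pass 2: [4, 44, 4, 52, 54] (1 swaps)

After 2 passes: [4, 44, 4, 52, 54]


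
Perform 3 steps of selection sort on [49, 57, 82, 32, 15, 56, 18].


Initial: [49, 57, 82, 32, 15, 56, 18]
Step 1: min=15 at 4
  Swap: [15, 57, 82, 32, 49, 56, 18]
Step 2: min=18 at 6
  Swap: [15, 18, 82, 32, 49, 56, 57]
Step 3: min=32 at 3
  Swap: [15, 18, 32, 82, 49, 56, 57]

After 3 steps: [15, 18, 32, 82, 49, 56, 57]
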